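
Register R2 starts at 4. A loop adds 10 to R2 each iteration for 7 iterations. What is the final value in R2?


Starting value: R2 = 4
  Iter 1: R2 = 4 + 10 = 14
  Iter 2: R2 = 14 + 10 = 24
  Iter 3: R2 = 24 + 10 = 34
  Iter 4: R2 = 34 + 10 = 44
  Iter 5: R2 = 44 + 10 = 54
  Iter 6: R2 = 54 + 10 = 64
  Iter 7: R2 = 64 + 10 = 74
Final: R2 = 74

74


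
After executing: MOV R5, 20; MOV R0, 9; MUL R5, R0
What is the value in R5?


Register state trace:
  MOV R5, 20  → R5 = 20
  MOV R0, 9  → R0 = 9
  MUL R5, R0  → R5 = 20 * 9 = 180
Final: R5 = 180

180


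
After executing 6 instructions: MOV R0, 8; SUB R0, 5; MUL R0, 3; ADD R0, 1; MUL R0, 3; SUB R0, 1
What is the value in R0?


Register state trace:
  MOV R0, 8  → R0 = 8
  SUB R0, 5  → R0 = 8 - 5 = 3
  MUL R0, 3  → R0 = 3 * 3 = 9
  ADD R0, 1  → R0 = 9 + 1 = 10
  MUL R0, 3  → R0 = 10 * 3 = 30
  SUB R0, 1  → R0 = 30 - 1 = 29
Final: R0 = 29

29


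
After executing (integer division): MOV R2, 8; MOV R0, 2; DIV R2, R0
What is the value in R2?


Register state trace:
  MOV R2, 8  → R2 = 8
  MOV R0, 2  → R0 = 2
  DIV R2, R0  → R2 = 8 // 2 = 4
Final: R2 = 4

4


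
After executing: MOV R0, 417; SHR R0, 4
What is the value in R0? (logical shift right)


Register state trace:
  MOV R0, 417  → R0 = 417
  SHR R0, 4  → R0 = 417 >> 4 = 417 // 2^4 = 26
Final: R0 = 26

26


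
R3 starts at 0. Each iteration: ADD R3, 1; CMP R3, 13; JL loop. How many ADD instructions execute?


Loop trace (R3 starts at 0, target 13, step 1):
  ADD #1: R3 = 0 + 1 = 1  → 1 < 13, loop
  ADD #2: R3 = 1 + 1 = 2  → 2 < 13, loop
  ADD #3: R3 = 2 + 1 = 3  → 3 < 13, loop
  ADD #4: R3 = 3 + 1 = 4  → 4 < 13, loop
  ADD #5: R3 = 4 + 1 = 5  → 5 < 13, loop
  ADD #6: R3 = 5 + 1 = 6  → 6 < 13, loop
  ADD #7: R3 = 6 + 1 = 7  → 7 < 13, loop
  ADD #8: R3 = 7 + 1 = 8  → 8 < 13, loop
  ADD #9: R3 = 8 + 1 = 9  → 9 < 13, loop
  ADD #10: R3 = 9 + 1 = 10  → 10 < 13, loop
  ADD #11: R3 = 10 + 1 = 11  → 11 < 13, loop
  ADD #12: R3 = 11 + 1 = 12  → 12 < 13, loop
  ADD #13: R3 = 12 + 1 = 13  → 13 >= 13, exit
Total ADD instructions: 13

13


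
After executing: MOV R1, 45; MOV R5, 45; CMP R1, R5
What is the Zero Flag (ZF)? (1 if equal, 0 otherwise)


Register state trace:
  MOV R1, 45  → R1 = 45
  MOV R5, 45  → R5 = 45
  CMP R1, R5  → computes 45 - 45 = 0
  Result is zero, so values are equal
ZF = 1

1


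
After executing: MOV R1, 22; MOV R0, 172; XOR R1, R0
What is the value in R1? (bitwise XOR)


Register state trace:
  MOV R1, 22  → R1 = 22 (0b00010110)
  MOV R0, 172  → R0 = 172 (0b10101100)
  XOR R1, R0  → R1 = 22 XOR 172 = 186 (0b10111010)
Final: R1 = 186

186


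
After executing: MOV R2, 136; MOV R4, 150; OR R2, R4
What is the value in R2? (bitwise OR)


Register state trace:
  MOV R2, 136  → R2 = 136 (0b10001000)
  MOV R4, 150  → R4 = 150 (0b10010110)
  OR R2, R4   → R2 = 136 OR 150 = 158 (0b10011110)
Final: R2 = 158

158


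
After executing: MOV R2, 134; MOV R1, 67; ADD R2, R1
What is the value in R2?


Register state trace:
  MOV R2, 134  → R2 = 134
  MOV R1, 67  → R1 = 67
  ADD R2, R1  → R2 = 134 + 67 = 201
Final: R2 = 201

201


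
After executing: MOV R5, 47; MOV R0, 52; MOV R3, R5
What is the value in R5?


Register state trace:
  MOV R5, 47  → R5 = 47
  MOV R0, 52  → R0 = 52
  MOV R3, R5  → R3 = 47
Final: R5 = 47

47


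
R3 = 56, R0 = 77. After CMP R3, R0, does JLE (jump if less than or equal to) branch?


Trace:
  R3 = 56, R0 = 77
  CMP R3, R0  → compares 56 vs 77
  JLE checks: is 56 less than or equal to 77?
  56 < 77, so condition is true
Branch taken: Yes

Yes


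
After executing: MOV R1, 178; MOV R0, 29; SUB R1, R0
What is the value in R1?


Register state trace:
  MOV R1, 178  → R1 = 178
  MOV R0, 29  → R0 = 29
  SUB R1, R0  → R1 = 178 - 29 = 149
Final: R1 = 149

149


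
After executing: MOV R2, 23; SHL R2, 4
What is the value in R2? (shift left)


Register state trace:
  MOV R2, 23  → R2 = 23
  SHL R2, 4  → R2 = 23 << 4 = 23 * 2^4 = 368
Final: R2 = 368

368


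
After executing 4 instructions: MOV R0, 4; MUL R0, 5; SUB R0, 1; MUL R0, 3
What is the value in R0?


Register state trace:
  MOV R0, 4  → R0 = 4
  MUL R0, 5  → R0 = 4 * 5 = 20
  SUB R0, 1  → R0 = 20 - 1 = 19
  MUL R0, 3  → R0 = 19 * 3 = 57
Final: R0 = 57

57


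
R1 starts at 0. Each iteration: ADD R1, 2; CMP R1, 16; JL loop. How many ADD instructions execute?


Loop trace (R1 starts at 0, target 16, step 2):
  ADD #1: R1 = 0 + 2 = 2  → 2 < 16, loop
  ADD #2: R1 = 2 + 2 = 4  → 4 < 16, loop
  ADD #3: R1 = 4 + 2 = 6  → 6 < 16, loop
  ADD #4: R1 = 6 + 2 = 8  → 8 < 16, loop
  ADD #5: R1 = 8 + 2 = 10  → 10 < 16, loop
  ADD #6: R1 = 10 + 2 = 12  → 12 < 16, loop
  ADD #7: R1 = 12 + 2 = 14  → 14 < 16, loop
  ADD #8: R1 = 14 + 2 = 16  → 16 >= 16, exit
Total ADD instructions: 8

8


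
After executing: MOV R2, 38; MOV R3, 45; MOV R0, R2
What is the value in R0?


Register state trace:
  MOV R2, 38  → R2 = 38
  MOV R3, 45  → R3 = 45
  MOV R0, R2  → R0 = 38
Final: R0 = 38

38


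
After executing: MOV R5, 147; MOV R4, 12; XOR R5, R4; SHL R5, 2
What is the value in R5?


Register state trace:
  MOV R5, 147  → R5 = 147 (0b10010011)
  MOV R4, 12  → R4 = 12 (0b00001100)
  XOR R5, R4  → R5 = 147 XOR 12 = 159 (0b10011111)
  SHL R5, 2  → R5 = 159 << 2 = 636
Final: R5 = 636

636


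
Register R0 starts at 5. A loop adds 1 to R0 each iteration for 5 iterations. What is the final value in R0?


Starting value: R0 = 5
  Iter 1: R0 = 5 + 1 = 6
  Iter 2: R0 = 6 + 1 = 7
  Iter 3: R0 = 7 + 1 = 8
  Iter 4: R0 = 8 + 1 = 9
  Iter 5: R0 = 9 + 1 = 10
Final: R0 = 10

10


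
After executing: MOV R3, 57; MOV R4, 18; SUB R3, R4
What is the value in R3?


Register state trace:
  MOV R3, 57  → R3 = 57
  MOV R4, 18  → R4 = 18
  SUB R3, R4  → R3 = 57 - 18 = 39
Final: R3 = 39

39


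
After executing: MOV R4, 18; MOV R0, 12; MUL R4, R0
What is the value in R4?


Register state trace:
  MOV R4, 18  → R4 = 18
  MOV R0, 12  → R0 = 12
  MUL R4, R0  → R4 = 18 * 12 = 216
Final: R4 = 216

216


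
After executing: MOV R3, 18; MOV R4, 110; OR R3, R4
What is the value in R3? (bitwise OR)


Register state trace:
  MOV R3, 18  → R3 = 18 (0b00010010)
  MOV R4, 110  → R4 = 110 (0b01101110)
  OR R3, R4   → R3 = 18 OR 110 = 126 (0b01111110)
Final: R3 = 126

126


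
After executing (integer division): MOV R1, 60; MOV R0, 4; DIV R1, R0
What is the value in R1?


Register state trace:
  MOV R1, 60  → R1 = 60
  MOV R0, 4  → R0 = 4
  DIV R1, R0  → R1 = 60 // 4 = 15
Final: R1 = 15

15


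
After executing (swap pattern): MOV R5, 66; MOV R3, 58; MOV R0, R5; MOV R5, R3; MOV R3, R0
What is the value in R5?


Register state trace (swap pattern):
  MOV R5, 66  → R5 = 66
  MOV R3, 58  → R3 = 58
  MOV R0, R5  → R0 = 66  (save R5)
  MOV R5, R3  → R5 = 58  (R5 gets R3's value)
  MOV R3, R0  → R3 = 66  (R3 gets saved value)
Final: R5 = 58

58


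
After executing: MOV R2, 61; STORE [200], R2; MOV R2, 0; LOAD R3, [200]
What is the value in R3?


Register and memory trace:
  MOV R2, 61  → R2 = 61
  STORE [200], R2  → mem[200] = 61
  MOV R2, 0  → R2 = 0
  LOAD R3, [200]  → R3 = mem[200] = 61
Final: R3 = 61

61


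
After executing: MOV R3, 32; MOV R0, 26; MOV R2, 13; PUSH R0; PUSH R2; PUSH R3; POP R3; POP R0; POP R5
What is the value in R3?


Stack trace (top is rightmost):
  MOV R3, 32  → R3 = 32
  MOV R0, 26  → R0 = 26
  MOV R2, 13  → R2 = 13
  PUSH R0  → stack: [26]
  PUSH R2  → stack: [26, 13]
  PUSH R3  → stack: [26, 13, 32]
  POP R3  → R3 = 32, stack: [26, 13]
  POP R0  → R0 = 13, stack: [26]
  POP R5  → R5 = 26, stack: []
Final: R3 = 32

32


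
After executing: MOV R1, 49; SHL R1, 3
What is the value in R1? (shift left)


Register state trace:
  MOV R1, 49  → R1 = 49
  SHL R1, 3  → R1 = 49 << 3 = 49 * 2^3 = 392
Final: R1 = 392

392


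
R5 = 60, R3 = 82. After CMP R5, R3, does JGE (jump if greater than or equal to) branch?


Trace:
  R5 = 60, R3 = 82
  CMP R5, R3  → compares 60 vs 82
  JGE checks: is 60 greater than or equal to 82?
  60 < 82, so condition is false
Branch taken: No

No


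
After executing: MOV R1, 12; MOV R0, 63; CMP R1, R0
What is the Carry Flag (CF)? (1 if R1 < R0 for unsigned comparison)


Register state trace:
  MOV R1, 12  → R1 = 12
  MOV R0, 63  → R0 = 63
  CMP R1, R0  → unsigned 12 - 63: borrow occurs
  12 < 63, so CF = 1
CF = 1

1


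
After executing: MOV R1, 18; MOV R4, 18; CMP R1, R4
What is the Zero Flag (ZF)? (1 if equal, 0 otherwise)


Register state trace:
  MOV R1, 18  → R1 = 18
  MOV R4, 18  → R4 = 18
  CMP R1, R4  → computes 18 - 18 = 0
  Result is zero, so values are equal
ZF = 1

1


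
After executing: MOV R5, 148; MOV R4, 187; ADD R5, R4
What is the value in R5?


Register state trace:
  MOV R5, 148  → R5 = 148
  MOV R4, 187  → R4 = 187
  ADD R5, R4  → R5 = 148 + 187 = 335
Final: R5 = 335

335


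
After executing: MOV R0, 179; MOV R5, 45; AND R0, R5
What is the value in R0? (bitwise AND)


Register state trace:
  MOV R0, 179  → R0 = 179 (0b10110011)
  MOV R5, 45  → R5 = 45 (0b00101101)
  AND R0, R5  → R0 = 179 AND 45 = 33 (0b00100001)
Final: R0 = 33

33


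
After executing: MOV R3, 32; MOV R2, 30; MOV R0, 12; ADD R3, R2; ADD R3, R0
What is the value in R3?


Register state trace:
  MOV R3, 32  → R3 = 32
  MOV R2, 30  → R2 = 30
  MOV R0, 12  → R0 = 12
  ADD R3, R2  → R3 = 32 + 30 = 62
  ADD R3, R0  → R3 = 62 + 12 = 74
Final: R3 = 74

74


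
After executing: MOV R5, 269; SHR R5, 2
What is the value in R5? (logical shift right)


Register state trace:
  MOV R5, 269  → R5 = 269
  SHR R5, 2  → R5 = 269 >> 2 = 269 // 2^2 = 67
Final: R5 = 67

67


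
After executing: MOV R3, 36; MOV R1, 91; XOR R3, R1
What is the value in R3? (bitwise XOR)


Register state trace:
  MOV R3, 36  → R3 = 36 (0b00100100)
  MOV R1, 91  → R1 = 91 (0b01011011)
  XOR R3, R1  → R3 = 36 XOR 91 = 127 (0b01111111)
Final: R3 = 127

127


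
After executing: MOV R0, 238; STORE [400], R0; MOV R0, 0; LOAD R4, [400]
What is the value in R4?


Register and memory trace:
  MOV R0, 238  → R0 = 238
  STORE [400], R0  → mem[400] = 238
  MOV R0, 0  → R0 = 0
  LOAD R4, [400]  → R4 = mem[400] = 238
Final: R4 = 238

238


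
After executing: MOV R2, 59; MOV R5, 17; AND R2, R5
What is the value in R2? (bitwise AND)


Register state trace:
  MOV R2, 59  → R2 = 59 (0b00111011)
  MOV R5, 17  → R5 = 17 (0b00010001)
  AND R2, R5  → R2 = 59 AND 17 = 17 (0b00010001)
Final: R2 = 17

17


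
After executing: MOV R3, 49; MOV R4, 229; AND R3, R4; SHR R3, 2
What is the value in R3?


Register state trace:
  MOV R3, 49  → R3 = 49 (0b00110001)
  MOV R4, 229  → R4 = 229 (0b11100101)
  AND R3, R4  → R3 = 49 AND 229 = 33 (0b00100001)
  SHR R3, 2  → R3 = 33 >> 2 = 8
Final: R3 = 8

8


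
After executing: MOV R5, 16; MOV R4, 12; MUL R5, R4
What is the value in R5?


Register state trace:
  MOV R5, 16  → R5 = 16
  MOV R4, 12  → R4 = 12
  MUL R5, R4  → R5 = 16 * 12 = 192
Final: R5 = 192

192


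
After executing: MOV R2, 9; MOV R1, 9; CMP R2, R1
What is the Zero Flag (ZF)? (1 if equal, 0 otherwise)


Register state trace:
  MOV R2, 9  → R2 = 9
  MOV R1, 9  → R1 = 9
  CMP R2, R1  → computes 9 - 9 = 0
  Result is zero, so values are equal
ZF = 1

1


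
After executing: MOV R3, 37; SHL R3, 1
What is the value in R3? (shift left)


Register state trace:
  MOV R3, 37  → R3 = 37
  SHL R3, 1  → R3 = 37 << 1 = 37 * 2^1 = 74
Final: R3 = 74

74


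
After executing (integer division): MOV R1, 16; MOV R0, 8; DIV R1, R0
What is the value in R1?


Register state trace:
  MOV R1, 16  → R1 = 16
  MOV R0, 8  → R0 = 8
  DIV R1, R0  → R1 = 16 // 8 = 2
Final: R1 = 2

2


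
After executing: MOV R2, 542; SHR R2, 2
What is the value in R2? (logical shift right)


Register state trace:
  MOV R2, 542  → R2 = 542
  SHR R2, 2  → R2 = 542 >> 2 = 542 // 2^2 = 135
Final: R2 = 135

135


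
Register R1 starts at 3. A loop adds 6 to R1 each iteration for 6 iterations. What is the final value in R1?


Starting value: R1 = 3
  Iter 1: R1 = 3 + 6 = 9
  Iter 2: R1 = 9 + 6 = 15
  Iter 3: R1 = 15 + 6 = 21
  Iter 4: R1 = 21 + 6 = 27
  Iter 5: R1 = 27 + 6 = 33
  Iter 6: R1 = 33 + 6 = 39
Final: R1 = 39

39


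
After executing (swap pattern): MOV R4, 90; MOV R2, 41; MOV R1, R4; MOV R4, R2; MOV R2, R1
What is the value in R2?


Register state trace (swap pattern):
  MOV R4, 90  → R4 = 90
  MOV R2, 41  → R2 = 41
  MOV R1, R4  → R1 = 90  (save R4)
  MOV R4, R2  → R4 = 41  (R4 gets R2's value)
  MOV R2, R1  → R2 = 90  (R2 gets saved value)
Final: R2 = 90

90


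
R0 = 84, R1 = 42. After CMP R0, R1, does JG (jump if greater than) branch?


Trace:
  R0 = 84, R1 = 42
  CMP R0, R1  → compares 84 vs 42
  JG checks: is 84 greater than 42?
  84 > 42, so condition is true
Branch taken: Yes

Yes


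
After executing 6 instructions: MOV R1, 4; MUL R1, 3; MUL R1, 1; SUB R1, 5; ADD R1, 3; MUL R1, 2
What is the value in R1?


Register state trace:
  MOV R1, 4  → R1 = 4
  MUL R1, 3  → R1 = 4 * 3 = 12
  MUL R1, 1  → R1 = 12 * 1 = 12
  SUB R1, 5  → R1 = 12 - 5 = 7
  ADD R1, 3  → R1 = 7 + 3 = 10
  MUL R1, 2  → R1 = 10 * 2 = 20
Final: R1 = 20

20


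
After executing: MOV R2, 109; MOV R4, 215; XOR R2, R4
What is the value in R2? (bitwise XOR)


Register state trace:
  MOV R2, 109  → R2 = 109 (0b01101101)
  MOV R4, 215  → R4 = 215 (0b11010111)
  XOR R2, R4  → R2 = 109 XOR 215 = 186 (0b10111010)
Final: R2 = 186

186


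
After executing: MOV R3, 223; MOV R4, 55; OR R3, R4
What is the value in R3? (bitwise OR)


Register state trace:
  MOV R3, 223  → R3 = 223 (0b11011111)
  MOV R4, 55  → R4 = 55 (0b00110111)
  OR R3, R4   → R3 = 223 OR 55 = 255 (0b11111111)
Final: R3 = 255

255


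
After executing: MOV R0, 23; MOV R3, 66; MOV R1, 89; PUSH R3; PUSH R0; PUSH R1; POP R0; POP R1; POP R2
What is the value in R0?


Stack trace (top is rightmost):
  MOV R0, 23  → R0 = 23
  MOV R3, 66  → R3 = 66
  MOV R1, 89  → R1 = 89
  PUSH R3  → stack: [66]
  PUSH R0  → stack: [66, 23]
  PUSH R1  → stack: [66, 23, 89]
  POP R0  → R0 = 89, stack: [66, 23]
  POP R1  → R1 = 23, stack: [66]
  POP R2  → R2 = 66, stack: []
Final: R0 = 89

89


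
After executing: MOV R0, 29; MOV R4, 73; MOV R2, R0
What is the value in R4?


Register state trace:
  MOV R0, 29  → R0 = 29
  MOV R4, 73  → R4 = 73
  MOV R2, R0  → R2 = 29
Final: R4 = 73

73


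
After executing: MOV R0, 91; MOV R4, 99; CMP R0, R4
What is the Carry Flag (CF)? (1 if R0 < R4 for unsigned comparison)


Register state trace:
  MOV R0, 91  → R0 = 91
  MOV R4, 99  → R4 = 99
  CMP R0, R4  → unsigned 91 - 99: borrow occurs
  91 < 99, so CF = 1
CF = 1

1


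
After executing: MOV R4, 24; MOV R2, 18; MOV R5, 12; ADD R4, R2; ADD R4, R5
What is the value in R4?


Register state trace:
  MOV R4, 24  → R4 = 24
  MOV R2, 18  → R2 = 18
  MOV R5, 12  → R5 = 12
  ADD R4, R2  → R4 = 24 + 18 = 42
  ADD R4, R5  → R4 = 42 + 12 = 54
Final: R4 = 54

54


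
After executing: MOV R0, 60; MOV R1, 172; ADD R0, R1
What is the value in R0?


Register state trace:
  MOV R0, 60  → R0 = 60
  MOV R1, 172  → R1 = 172
  ADD R0, R1  → R0 = 60 + 172 = 232
Final: R0 = 232

232


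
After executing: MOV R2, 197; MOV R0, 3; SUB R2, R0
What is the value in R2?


Register state trace:
  MOV R2, 197  → R2 = 197
  MOV R0, 3  → R0 = 3
  SUB R2, R0  → R2 = 197 - 3 = 194
Final: R2 = 194

194


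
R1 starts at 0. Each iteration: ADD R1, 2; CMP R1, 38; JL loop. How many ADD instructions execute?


Loop trace (R1 starts at 0, target 38, step 2):
  ADD #1: R1 = 0 + 2 = 2  → 2 < 38, loop
  ADD #2: R1 = 2 + 2 = 4  → 4 < 38, loop
  ADD #3: R1 = 4 + 2 = 6  → 6 < 38, loop
  ADD #4: R1 = 6 + 2 = 8  → 8 < 38, loop
  ADD #5: R1 = 8 + 2 = 10  → 10 < 38, loop
  ADD #6: R1 = 10 + 2 = 12  → 12 < 38, loop
  ADD #7: R1 = 12 + 2 = 14  → 14 < 38, loop
  ADD #8: R1 = 14 + 2 = 16  → 16 < 38, loop
  ADD #9: R1 = 16 + 2 = 18  → 18 < 38, loop
  ADD #10: R1 = 18 + 2 = 20  → 20 < 38, loop
  ADD #11: R1 = 20 + 2 = 22  → 22 < 38, loop
  ADD #12: R1 = 22 + 2 = 24  → 24 < 38, loop
  ADD #13: R1 = 24 + 2 = 26  → 26 < 38, loop
  ADD #14: R1 = 26 + 2 = 28  → 28 < 38, loop
  ADD #15: R1 = 28 + 2 = 30  → 30 < 38, loop
  ADD #16: R1 = 30 + 2 = 32  → 32 < 38, loop
  ADD #17: R1 = 32 + 2 = 34  → 34 < 38, loop
  ADD #18: R1 = 34 + 2 = 36  → 36 < 38, loop
  ADD #19: R1 = 36 + 2 = 38  → 38 >= 38, exit
Total ADD instructions: 19

19


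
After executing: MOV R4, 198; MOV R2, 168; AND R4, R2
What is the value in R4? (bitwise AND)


Register state trace:
  MOV R4, 198  → R4 = 198 (0b11000110)
  MOV R2, 168  → R2 = 168 (0b10101000)
  AND R4, R2  → R4 = 198 AND 168 = 128 (0b10000000)
Final: R4 = 128

128


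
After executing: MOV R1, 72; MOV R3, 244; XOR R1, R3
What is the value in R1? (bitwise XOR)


Register state trace:
  MOV R1, 72  → R1 = 72 (0b01001000)
  MOV R3, 244  → R3 = 244 (0b11110100)
  XOR R1, R3  → R1 = 72 XOR 244 = 188 (0b10111100)
Final: R1 = 188

188


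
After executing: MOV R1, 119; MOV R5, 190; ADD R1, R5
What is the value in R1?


Register state trace:
  MOV R1, 119  → R1 = 119
  MOV R5, 190  → R5 = 190
  ADD R1, R5  → R1 = 119 + 190 = 309
Final: R1 = 309

309


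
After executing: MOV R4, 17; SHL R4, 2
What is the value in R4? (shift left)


Register state trace:
  MOV R4, 17  → R4 = 17
  SHL R4, 2  → R4 = 17 << 2 = 17 * 2^2 = 68
Final: R4 = 68

68


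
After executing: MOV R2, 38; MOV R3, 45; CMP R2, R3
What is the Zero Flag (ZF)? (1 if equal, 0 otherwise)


Register state trace:
  MOV R2, 38  → R2 = 38
  MOV R3, 45  → R3 = 45
  CMP R2, R3  → computes 38 - 45 = -7
  Result is nonzero, so values are not equal
ZF = 0

0


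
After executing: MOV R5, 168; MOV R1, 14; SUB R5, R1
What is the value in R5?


Register state trace:
  MOV R5, 168  → R5 = 168
  MOV R1, 14  → R1 = 14
  SUB R5, R1  → R5 = 168 - 14 = 154
Final: R5 = 154

154


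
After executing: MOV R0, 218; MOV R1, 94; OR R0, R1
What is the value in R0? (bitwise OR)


Register state trace:
  MOV R0, 218  → R0 = 218 (0b11011010)
  MOV R1, 94  → R1 = 94 (0b01011110)
  OR R0, R1   → R0 = 218 OR 94 = 222 (0b11011110)
Final: R0 = 222

222


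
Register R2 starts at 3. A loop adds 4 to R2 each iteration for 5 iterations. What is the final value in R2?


Starting value: R2 = 3
  Iter 1: R2 = 3 + 4 = 7
  Iter 2: R2 = 7 + 4 = 11
  Iter 3: R2 = 11 + 4 = 15
  Iter 4: R2 = 15 + 4 = 19
  Iter 5: R2 = 19 + 4 = 23
Final: R2 = 23

23


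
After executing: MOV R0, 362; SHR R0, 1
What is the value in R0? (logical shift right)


Register state trace:
  MOV R0, 362  → R0 = 362
  SHR R0, 1  → R0 = 362 >> 1 = 362 // 2^1 = 181
Final: R0 = 181

181


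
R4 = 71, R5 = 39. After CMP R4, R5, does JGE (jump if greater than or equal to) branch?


Trace:
  R4 = 71, R5 = 39
  CMP R4, R5  → compares 71 vs 39
  JGE checks: is 71 greater than or equal to 39?
  71 > 39, so condition is true
Branch taken: Yes

Yes


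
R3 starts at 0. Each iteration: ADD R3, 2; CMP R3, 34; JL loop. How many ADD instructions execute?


Loop trace (R3 starts at 0, target 34, step 2):
  ADD #1: R3 = 0 + 2 = 2  → 2 < 34, loop
  ADD #2: R3 = 2 + 2 = 4  → 4 < 34, loop
  ADD #3: R3 = 4 + 2 = 6  → 6 < 34, loop
  ADD #4: R3 = 6 + 2 = 8  → 8 < 34, loop
  ADD #5: R3 = 8 + 2 = 10  → 10 < 34, loop
  ADD #6: R3 = 10 + 2 = 12  → 12 < 34, loop
  ADD #7: R3 = 12 + 2 = 14  → 14 < 34, loop
  ADD #8: R3 = 14 + 2 = 16  → 16 < 34, loop
  ADD #9: R3 = 16 + 2 = 18  → 18 < 34, loop
  ADD #10: R3 = 18 + 2 = 20  → 20 < 34, loop
  ADD #11: R3 = 20 + 2 = 22  → 22 < 34, loop
  ADD #12: R3 = 22 + 2 = 24  → 24 < 34, loop
  ADD #13: R3 = 24 + 2 = 26  → 26 < 34, loop
  ADD #14: R3 = 26 + 2 = 28  → 28 < 34, loop
  ADD #15: R3 = 28 + 2 = 30  → 30 < 34, loop
  ADD #16: R3 = 30 + 2 = 32  → 32 < 34, loop
  ADD #17: R3 = 32 + 2 = 34  → 34 >= 34, exit
Total ADD instructions: 17

17


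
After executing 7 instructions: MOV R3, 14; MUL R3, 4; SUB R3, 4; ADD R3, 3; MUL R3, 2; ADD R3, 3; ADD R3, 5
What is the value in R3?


Register state trace:
  MOV R3, 14  → R3 = 14
  MUL R3, 4  → R3 = 14 * 4 = 56
  SUB R3, 4  → R3 = 56 - 4 = 52
  ADD R3, 3  → R3 = 52 + 3 = 55
  MUL R3, 2  → R3 = 55 * 2 = 110
  ADD R3, 3  → R3 = 110 + 3 = 113
  ADD R3, 5  → R3 = 113 + 5 = 118
Final: R3 = 118

118


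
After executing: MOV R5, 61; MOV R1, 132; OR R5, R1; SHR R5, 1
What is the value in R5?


Register state trace:
  MOV R5, 61  → R5 = 61 (0b00111101)
  MOV R1, 132  → R1 = 132 (0b10000100)
  OR R5, R1  → R5 = 61 OR 132 = 189 (0b10111101)
  SHR R5, 1  → R5 = 189 >> 1 = 94
Final: R5 = 94

94


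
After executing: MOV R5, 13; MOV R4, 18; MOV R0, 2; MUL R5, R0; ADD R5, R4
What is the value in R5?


Register state trace:
  MOV R5, 13  → R5 = 13
  MOV R4, 18  → R4 = 18
  MOV R0, 2  → R0 = 2
  MUL R5, R0  → R5 = 13 * 2 = 26
  ADD R5, R4  → R5 = 26 + 18 = 44
Final: R5 = 44

44


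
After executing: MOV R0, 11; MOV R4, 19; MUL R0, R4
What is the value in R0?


Register state trace:
  MOV R0, 11  → R0 = 11
  MOV R4, 19  → R4 = 19
  MUL R0, R4  → R0 = 11 * 19 = 209
Final: R0 = 209

209


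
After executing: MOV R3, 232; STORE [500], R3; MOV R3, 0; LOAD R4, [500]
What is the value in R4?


Register and memory trace:
  MOV R3, 232  → R3 = 232
  STORE [500], R3  → mem[500] = 232
  MOV R3, 0  → R3 = 0
  LOAD R4, [500]  → R4 = mem[500] = 232
Final: R4 = 232

232


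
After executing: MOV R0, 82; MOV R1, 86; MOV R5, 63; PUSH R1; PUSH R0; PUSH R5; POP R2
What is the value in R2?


Stack trace (top is rightmost):
  MOV R0, 82  → R0 = 82
  MOV R1, 86  → R1 = 86
  MOV R5, 63  → R5 = 63
  PUSH R1  → stack: [86]
  PUSH R0  → stack: [86, 82]
  PUSH R5  → stack: [86, 82, 63]
  POP R2  → R2 = 63, stack: [86, 82]
Final: R2 = 63

63


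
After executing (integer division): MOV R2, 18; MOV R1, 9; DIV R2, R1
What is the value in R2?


Register state trace:
  MOV R2, 18  → R2 = 18
  MOV R1, 9  → R1 = 9
  DIV R2, R1  → R2 = 18 // 9 = 2
Final: R2 = 2

2


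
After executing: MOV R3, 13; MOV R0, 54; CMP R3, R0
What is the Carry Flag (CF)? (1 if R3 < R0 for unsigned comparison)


Register state trace:
  MOV R3, 13  → R3 = 13
  MOV R0, 54  → R0 = 54
  CMP R3, R0  → unsigned 13 - 54: borrow occurs
  13 < 54, so CF = 1
CF = 1

1


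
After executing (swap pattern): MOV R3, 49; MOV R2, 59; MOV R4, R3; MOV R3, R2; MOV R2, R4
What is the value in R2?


Register state trace (swap pattern):
  MOV R3, 49  → R3 = 49
  MOV R2, 59  → R2 = 59
  MOV R4, R3  → R4 = 49  (save R3)
  MOV R3, R2  → R3 = 59  (R3 gets R2's value)
  MOV R2, R4  → R2 = 49  (R2 gets saved value)
Final: R2 = 49

49


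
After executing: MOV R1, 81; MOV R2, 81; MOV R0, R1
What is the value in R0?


Register state trace:
  MOV R1, 81  → R1 = 81
  MOV R2, 81  → R2 = 81
  MOV R0, R1  → R0 = 81
Final: R0 = 81

81


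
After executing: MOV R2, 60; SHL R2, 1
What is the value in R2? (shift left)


Register state trace:
  MOV R2, 60  → R2 = 60
  SHL R2, 1  → R2 = 60 << 1 = 60 * 2^1 = 120
Final: R2 = 120

120


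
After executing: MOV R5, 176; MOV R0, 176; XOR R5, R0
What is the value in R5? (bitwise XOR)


Register state trace:
  MOV R5, 176  → R5 = 176 (0b10110000)
  MOV R0, 176  → R0 = 176 (0b10110000)
  XOR R5, R0  → R5 = 176 XOR 176 = 0 (0b00000000)
Final: R5 = 0

0


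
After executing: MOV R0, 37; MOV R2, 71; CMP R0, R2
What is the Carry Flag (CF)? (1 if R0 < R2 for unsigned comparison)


Register state trace:
  MOV R0, 37  → R0 = 37
  MOV R2, 71  → R2 = 71
  CMP R0, R2  → unsigned 37 - 71: borrow occurs
  37 < 71, so CF = 1
CF = 1

1


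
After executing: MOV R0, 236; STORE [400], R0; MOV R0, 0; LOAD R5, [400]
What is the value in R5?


Register and memory trace:
  MOV R0, 236  → R0 = 236
  STORE [400], R0  → mem[400] = 236
  MOV R0, 0  → R0 = 0
  LOAD R5, [400]  → R5 = mem[400] = 236
Final: R5 = 236

236


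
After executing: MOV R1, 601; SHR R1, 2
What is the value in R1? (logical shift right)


Register state trace:
  MOV R1, 601  → R1 = 601
  SHR R1, 2  → R1 = 601 >> 2 = 601 // 2^2 = 150
Final: R1 = 150

150


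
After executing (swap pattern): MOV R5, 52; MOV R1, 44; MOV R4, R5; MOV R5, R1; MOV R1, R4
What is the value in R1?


Register state trace (swap pattern):
  MOV R5, 52  → R5 = 52
  MOV R1, 44  → R1 = 44
  MOV R4, R5  → R4 = 52  (save R5)
  MOV R5, R1  → R5 = 44  (R5 gets R1's value)
  MOV R1, R4  → R1 = 52  (R1 gets saved value)
Final: R1 = 52

52


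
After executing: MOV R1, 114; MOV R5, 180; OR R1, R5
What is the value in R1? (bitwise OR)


Register state trace:
  MOV R1, 114  → R1 = 114 (0b01110010)
  MOV R5, 180  → R5 = 180 (0b10110100)
  OR R1, R5   → R1 = 114 OR 180 = 246 (0b11110110)
Final: R1 = 246

246


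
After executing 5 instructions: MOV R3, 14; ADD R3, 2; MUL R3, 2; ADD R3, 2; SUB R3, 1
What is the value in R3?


Register state trace:
  MOV R3, 14  → R3 = 14
  ADD R3, 2  → R3 = 14 + 2 = 16
  MUL R3, 2  → R3 = 16 * 2 = 32
  ADD R3, 2  → R3 = 32 + 2 = 34
  SUB R3, 1  → R3 = 34 - 1 = 33
Final: R3 = 33

33


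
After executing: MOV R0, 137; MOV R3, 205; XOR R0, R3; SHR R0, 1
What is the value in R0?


Register state trace:
  MOV R0, 137  → R0 = 137 (0b10001001)
  MOV R3, 205  → R3 = 205 (0b11001101)
  XOR R0, R3  → R0 = 137 XOR 205 = 68 (0b01000100)
  SHR R0, 1  → R0 = 68 >> 1 = 34
Final: R0 = 34

34


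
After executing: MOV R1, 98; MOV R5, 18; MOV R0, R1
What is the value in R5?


Register state trace:
  MOV R1, 98  → R1 = 98
  MOV R5, 18  → R5 = 18
  MOV R0, R1  → R0 = 98
Final: R5 = 18

18


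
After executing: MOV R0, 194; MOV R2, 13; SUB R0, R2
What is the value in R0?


Register state trace:
  MOV R0, 194  → R0 = 194
  MOV R2, 13  → R2 = 13
  SUB R0, R2  → R0 = 194 - 13 = 181
Final: R0 = 181

181


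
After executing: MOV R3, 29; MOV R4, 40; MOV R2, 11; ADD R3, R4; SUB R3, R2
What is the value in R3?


Register state trace:
  MOV R3, 29  → R3 = 29
  MOV R4, 40  → R4 = 40
  MOV R2, 11  → R2 = 11
  ADD R3, R4  → R3 = 29 + 40 = 69
  SUB R3, R2  → R3 = 69 - 11 = 58
Final: R3 = 58

58


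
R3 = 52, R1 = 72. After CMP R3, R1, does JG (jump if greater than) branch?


Trace:
  R3 = 52, R1 = 72
  CMP R3, R1  → compares 52 vs 72
  JG checks: is 52 greater than 72?
  52 < 72, so condition is false
Branch taken: No

No


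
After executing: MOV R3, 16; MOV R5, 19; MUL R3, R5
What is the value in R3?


Register state trace:
  MOV R3, 16  → R3 = 16
  MOV R5, 19  → R5 = 19
  MUL R3, R5  → R3 = 16 * 19 = 304
Final: R3 = 304

304


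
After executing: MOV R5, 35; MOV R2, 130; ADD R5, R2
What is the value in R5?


Register state trace:
  MOV R5, 35  → R5 = 35
  MOV R2, 130  → R2 = 130
  ADD R5, R2  → R5 = 35 + 130 = 165
Final: R5 = 165

165


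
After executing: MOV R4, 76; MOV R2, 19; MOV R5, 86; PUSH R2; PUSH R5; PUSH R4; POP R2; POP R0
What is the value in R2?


Stack trace (top is rightmost):
  MOV R4, 76  → R4 = 76
  MOV R2, 19  → R2 = 19
  MOV R5, 86  → R5 = 86
  PUSH R2  → stack: [19]
  PUSH R5  → stack: [19, 86]
  PUSH R4  → stack: [19, 86, 76]
  POP R2  → R2 = 76, stack: [19, 86]
  POP R0  → R0 = 86, stack: [19]
Final: R2 = 76

76


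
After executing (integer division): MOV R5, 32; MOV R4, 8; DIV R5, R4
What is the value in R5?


Register state trace:
  MOV R5, 32  → R5 = 32
  MOV R4, 8  → R4 = 8
  DIV R5, R4  → R5 = 32 // 8 = 4
Final: R5 = 4

4


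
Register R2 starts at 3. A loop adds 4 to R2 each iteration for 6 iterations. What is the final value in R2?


Starting value: R2 = 3
  Iter 1: R2 = 3 + 4 = 7
  Iter 2: R2 = 7 + 4 = 11
  Iter 3: R2 = 11 + 4 = 15
  Iter 4: R2 = 15 + 4 = 19
  Iter 5: R2 = 19 + 4 = 23
  Iter 6: R2 = 23 + 4 = 27
Final: R2 = 27

27


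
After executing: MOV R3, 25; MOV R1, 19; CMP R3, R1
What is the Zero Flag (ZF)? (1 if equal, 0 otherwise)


Register state trace:
  MOV R3, 25  → R3 = 25
  MOV R1, 19  → R1 = 19
  CMP R3, R1  → computes 25 - 19 = 6
  Result is nonzero, so values are not equal
ZF = 0

0


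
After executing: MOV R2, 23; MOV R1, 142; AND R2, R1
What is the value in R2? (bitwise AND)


Register state trace:
  MOV R2, 23  → R2 = 23 (0b00010111)
  MOV R1, 142  → R1 = 142 (0b10001110)
  AND R2, R1  → R2 = 23 AND 142 = 6 (0b00000110)
Final: R2 = 6

6


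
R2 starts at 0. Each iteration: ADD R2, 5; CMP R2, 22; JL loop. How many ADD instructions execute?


Loop trace (R2 starts at 0, target 22, step 5):
  ADD #1: R2 = 0 + 5 = 5  → 5 < 22, loop
  ADD #2: R2 = 5 + 5 = 10  → 10 < 22, loop
  ADD #3: R2 = 10 + 5 = 15  → 15 < 22, loop
  ADD #4: R2 = 15 + 5 = 20  → 20 < 22, loop
  ADD #5: R2 = 20 + 5 = 25  → 25 >= 22, exit
Total ADD instructions: 5

5


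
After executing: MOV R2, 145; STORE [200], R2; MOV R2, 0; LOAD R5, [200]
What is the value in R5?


Register and memory trace:
  MOV R2, 145  → R2 = 145
  STORE [200], R2  → mem[200] = 145
  MOV R2, 0  → R2 = 0
  LOAD R5, [200]  → R5 = mem[200] = 145
Final: R5 = 145

145


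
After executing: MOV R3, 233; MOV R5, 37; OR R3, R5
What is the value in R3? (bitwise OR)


Register state trace:
  MOV R3, 233  → R3 = 233 (0b11101001)
  MOV R5, 37  → R5 = 37 (0b00100101)
  OR R3, R5   → R3 = 233 OR 37 = 237 (0b11101101)
Final: R3 = 237

237


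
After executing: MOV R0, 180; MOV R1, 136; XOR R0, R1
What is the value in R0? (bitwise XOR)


Register state trace:
  MOV R0, 180  → R0 = 180 (0b10110100)
  MOV R1, 136  → R1 = 136 (0b10001000)
  XOR R0, R1  → R0 = 180 XOR 136 = 60 (0b00111100)
Final: R0 = 60

60


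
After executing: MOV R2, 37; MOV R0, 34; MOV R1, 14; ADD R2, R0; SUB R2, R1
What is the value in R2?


Register state trace:
  MOV R2, 37  → R2 = 37
  MOV R0, 34  → R0 = 34
  MOV R1, 14  → R1 = 14
  ADD R2, R0  → R2 = 37 + 34 = 71
  SUB R2, R1  → R2 = 71 - 14 = 57
Final: R2 = 57

57


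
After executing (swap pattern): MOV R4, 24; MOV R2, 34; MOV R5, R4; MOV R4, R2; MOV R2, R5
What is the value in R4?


Register state trace (swap pattern):
  MOV R4, 24  → R4 = 24
  MOV R2, 34  → R2 = 34
  MOV R5, R4  → R5 = 24  (save R4)
  MOV R4, R2  → R4 = 34  (R4 gets R2's value)
  MOV R2, R5  → R2 = 24  (R2 gets saved value)
Final: R4 = 34

34


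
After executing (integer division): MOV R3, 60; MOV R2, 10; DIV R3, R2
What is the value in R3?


Register state trace:
  MOV R3, 60  → R3 = 60
  MOV R2, 10  → R2 = 10
  DIV R3, R2  → R3 = 60 // 10 = 6
Final: R3 = 6

6


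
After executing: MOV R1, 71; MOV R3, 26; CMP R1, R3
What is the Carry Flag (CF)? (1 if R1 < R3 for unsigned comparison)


Register state trace:
  MOV R1, 71  → R1 = 71
  MOV R3, 26  → R3 = 26
  CMP R1, R3  → unsigned 71 - 26: no borrow
  71 >= 26, so CF = 0
CF = 0

0


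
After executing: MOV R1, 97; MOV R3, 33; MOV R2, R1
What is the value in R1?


Register state trace:
  MOV R1, 97  → R1 = 97
  MOV R3, 33  → R3 = 33
  MOV R2, R1  → R2 = 97
Final: R1 = 97

97


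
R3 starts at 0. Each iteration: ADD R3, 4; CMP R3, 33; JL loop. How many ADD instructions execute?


Loop trace (R3 starts at 0, target 33, step 4):
  ADD #1: R3 = 0 + 4 = 4  → 4 < 33, loop
  ADD #2: R3 = 4 + 4 = 8  → 8 < 33, loop
  ADD #3: R3 = 8 + 4 = 12  → 12 < 33, loop
  ADD #4: R3 = 12 + 4 = 16  → 16 < 33, loop
  ADD #5: R3 = 16 + 4 = 20  → 20 < 33, loop
  ADD #6: R3 = 20 + 4 = 24  → 24 < 33, loop
  ADD #7: R3 = 24 + 4 = 28  → 28 < 33, loop
  ADD #8: R3 = 28 + 4 = 32  → 32 < 33, loop
  ADD #9: R3 = 32 + 4 = 36  → 36 >= 33, exit
Total ADD instructions: 9

9


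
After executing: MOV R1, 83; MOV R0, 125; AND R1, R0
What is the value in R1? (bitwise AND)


Register state trace:
  MOV R1, 83  → R1 = 83 (0b01010011)
  MOV R0, 125  → R0 = 125 (0b01111101)
  AND R1, R0  → R1 = 83 AND 125 = 81 (0b01010001)
Final: R1 = 81

81


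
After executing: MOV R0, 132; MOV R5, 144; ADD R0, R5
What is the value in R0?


Register state trace:
  MOV R0, 132  → R0 = 132
  MOV R5, 144  → R5 = 144
  ADD R0, R5  → R0 = 132 + 144 = 276
Final: R0 = 276

276


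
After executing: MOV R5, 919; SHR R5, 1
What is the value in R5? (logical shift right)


Register state trace:
  MOV R5, 919  → R5 = 919
  SHR R5, 1  → R5 = 919 >> 1 = 919 // 2^1 = 459
Final: R5 = 459

459


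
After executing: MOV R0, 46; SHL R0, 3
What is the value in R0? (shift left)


Register state trace:
  MOV R0, 46  → R0 = 46
  SHL R0, 3  → R0 = 46 << 3 = 46 * 2^3 = 368
Final: R0 = 368

368


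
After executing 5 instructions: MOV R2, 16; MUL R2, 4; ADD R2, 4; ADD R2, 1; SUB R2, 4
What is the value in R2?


Register state trace:
  MOV R2, 16  → R2 = 16
  MUL R2, 4  → R2 = 16 * 4 = 64
  ADD R2, 4  → R2 = 64 + 4 = 68
  ADD R2, 1  → R2 = 68 + 1 = 69
  SUB R2, 4  → R2 = 69 - 4 = 65
Final: R2 = 65

65


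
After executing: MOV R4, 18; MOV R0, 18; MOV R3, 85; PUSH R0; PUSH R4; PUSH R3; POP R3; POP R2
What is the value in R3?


Stack trace (top is rightmost):
  MOV R4, 18  → R4 = 18
  MOV R0, 18  → R0 = 18
  MOV R3, 85  → R3 = 85
  PUSH R0  → stack: [18]
  PUSH R4  → stack: [18, 18]
  PUSH R3  → stack: [18, 18, 85]
  POP R3  → R3 = 85, stack: [18, 18]
  POP R2  → R2 = 18, stack: [18]
Final: R3 = 85

85


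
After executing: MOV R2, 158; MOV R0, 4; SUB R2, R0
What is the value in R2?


Register state trace:
  MOV R2, 158  → R2 = 158
  MOV R0, 4  → R0 = 4
  SUB R2, R0  → R2 = 158 - 4 = 154
Final: R2 = 154

154


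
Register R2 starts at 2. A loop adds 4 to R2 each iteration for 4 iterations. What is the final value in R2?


Starting value: R2 = 2
  Iter 1: R2 = 2 + 4 = 6
  Iter 2: R2 = 6 + 4 = 10
  Iter 3: R2 = 10 + 4 = 14
  Iter 4: R2 = 14 + 4 = 18
Final: R2 = 18

18


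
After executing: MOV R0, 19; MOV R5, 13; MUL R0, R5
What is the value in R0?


Register state trace:
  MOV R0, 19  → R0 = 19
  MOV R5, 13  → R5 = 13
  MUL R0, R5  → R0 = 19 * 13 = 247
Final: R0 = 247

247


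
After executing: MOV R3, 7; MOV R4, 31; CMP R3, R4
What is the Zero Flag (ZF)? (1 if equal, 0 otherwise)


Register state trace:
  MOV R3, 7  → R3 = 7
  MOV R4, 31  → R4 = 31
  CMP R3, R4  → computes 7 - 31 = -24
  Result is nonzero, so values are not equal
ZF = 0

0


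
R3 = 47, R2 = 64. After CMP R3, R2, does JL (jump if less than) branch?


Trace:
  R3 = 47, R2 = 64
  CMP R3, R2  → compares 47 vs 64
  JL checks: is 47 less than 64?
  47 < 64, so condition is true
Branch taken: Yes

Yes


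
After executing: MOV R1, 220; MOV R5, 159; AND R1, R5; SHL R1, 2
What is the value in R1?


Register state trace:
  MOV R1, 220  → R1 = 220 (0b11011100)
  MOV R5, 159  → R5 = 159 (0b10011111)
  AND R1, R5  → R1 = 220 AND 159 = 156 (0b10011100)
  SHL R1, 2  → R1 = 156 << 2 = 624
Final: R1 = 624

624


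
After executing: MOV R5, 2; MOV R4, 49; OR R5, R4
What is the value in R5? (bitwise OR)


Register state trace:
  MOV R5, 2  → R5 = 2 (0b00000010)
  MOV R4, 49  → R4 = 49 (0b00110001)
  OR R5, R4   → R5 = 2 OR 49 = 51 (0b00110011)
Final: R5 = 51

51


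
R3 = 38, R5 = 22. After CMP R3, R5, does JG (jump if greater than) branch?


Trace:
  R3 = 38, R5 = 22
  CMP R3, R5  → compares 38 vs 22
  JG checks: is 38 greater than 22?
  38 > 22, so condition is true
Branch taken: Yes

Yes


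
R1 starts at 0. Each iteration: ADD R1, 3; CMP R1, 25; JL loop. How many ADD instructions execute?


Loop trace (R1 starts at 0, target 25, step 3):
  ADD #1: R1 = 0 + 3 = 3  → 3 < 25, loop
  ADD #2: R1 = 3 + 3 = 6  → 6 < 25, loop
  ADD #3: R1 = 6 + 3 = 9  → 9 < 25, loop
  ADD #4: R1 = 9 + 3 = 12  → 12 < 25, loop
  ADD #5: R1 = 12 + 3 = 15  → 15 < 25, loop
  ADD #6: R1 = 15 + 3 = 18  → 18 < 25, loop
  ADD #7: R1 = 18 + 3 = 21  → 21 < 25, loop
  ADD #8: R1 = 21 + 3 = 24  → 24 < 25, loop
  ADD #9: R1 = 24 + 3 = 27  → 27 >= 25, exit
Total ADD instructions: 9

9


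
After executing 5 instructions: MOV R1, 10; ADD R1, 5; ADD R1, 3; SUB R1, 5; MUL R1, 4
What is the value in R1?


Register state trace:
  MOV R1, 10  → R1 = 10
  ADD R1, 5  → R1 = 10 + 5 = 15
  ADD R1, 3  → R1 = 15 + 3 = 18
  SUB R1, 5  → R1 = 18 - 5 = 13
  MUL R1, 4  → R1 = 13 * 4 = 52
Final: R1 = 52

52


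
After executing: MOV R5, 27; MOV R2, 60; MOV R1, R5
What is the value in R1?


Register state trace:
  MOV R5, 27  → R5 = 27
  MOV R2, 60  → R2 = 60
  MOV R1, R5  → R1 = 27
Final: R1 = 27

27


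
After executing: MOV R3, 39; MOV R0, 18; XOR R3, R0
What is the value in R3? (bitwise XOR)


Register state trace:
  MOV R3, 39  → R3 = 39 (0b00100111)
  MOV R0, 18  → R0 = 18 (0b00010010)
  XOR R3, R0  → R3 = 39 XOR 18 = 53 (0b00110101)
Final: R3 = 53

53


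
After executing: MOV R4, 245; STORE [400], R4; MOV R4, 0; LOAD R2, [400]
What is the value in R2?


Register and memory trace:
  MOV R4, 245  → R4 = 245
  STORE [400], R4  → mem[400] = 245
  MOV R4, 0  → R4 = 0
  LOAD R2, [400]  → R2 = mem[400] = 245
Final: R2 = 245

245


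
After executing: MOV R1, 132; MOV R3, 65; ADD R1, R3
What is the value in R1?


Register state trace:
  MOV R1, 132  → R1 = 132
  MOV R3, 65  → R3 = 65
  ADD R1, R3  → R1 = 132 + 65 = 197
Final: R1 = 197

197


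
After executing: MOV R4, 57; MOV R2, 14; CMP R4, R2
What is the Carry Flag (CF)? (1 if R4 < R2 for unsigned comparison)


Register state trace:
  MOV R4, 57  → R4 = 57
  MOV R2, 14  → R2 = 14
  CMP R4, R2  → unsigned 57 - 14: no borrow
  57 >= 14, so CF = 0
CF = 0

0


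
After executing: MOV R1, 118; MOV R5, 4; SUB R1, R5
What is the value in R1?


Register state trace:
  MOV R1, 118  → R1 = 118
  MOV R5, 4  → R5 = 4
  SUB R1, R5  → R1 = 118 - 4 = 114
Final: R1 = 114

114


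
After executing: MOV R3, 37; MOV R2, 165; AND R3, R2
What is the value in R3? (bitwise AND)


Register state trace:
  MOV R3, 37  → R3 = 37 (0b00100101)
  MOV R2, 165  → R2 = 165 (0b10100101)
  AND R3, R2  → R3 = 37 AND 165 = 37 (0b00100101)
Final: R3 = 37

37


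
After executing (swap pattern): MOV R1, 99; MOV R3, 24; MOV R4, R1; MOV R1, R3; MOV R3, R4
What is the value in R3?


Register state trace (swap pattern):
  MOV R1, 99  → R1 = 99
  MOV R3, 24  → R3 = 24
  MOV R4, R1  → R4 = 99  (save R1)
  MOV R1, R3  → R1 = 24  (R1 gets R3's value)
  MOV R3, R4  → R3 = 99  (R3 gets saved value)
Final: R3 = 99

99


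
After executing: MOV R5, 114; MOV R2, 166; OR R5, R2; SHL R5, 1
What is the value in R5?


Register state trace:
  MOV R5, 114  → R5 = 114 (0b01110010)
  MOV R2, 166  → R2 = 166 (0b10100110)
  OR R5, R2  → R5 = 114 OR 166 = 246 (0b11110110)
  SHL R5, 1  → R5 = 246 << 1 = 492
Final: R5 = 492

492


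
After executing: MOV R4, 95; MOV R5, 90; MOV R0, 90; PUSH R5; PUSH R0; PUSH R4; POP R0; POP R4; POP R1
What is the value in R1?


Stack trace (top is rightmost):
  MOV R4, 95  → R4 = 95
  MOV R5, 90  → R5 = 90
  MOV R0, 90  → R0 = 90
  PUSH R5  → stack: [90]
  PUSH R0  → stack: [90, 90]
  PUSH R4  → stack: [90, 90, 95]
  POP R0  → R0 = 95, stack: [90, 90]
  POP R4  → R4 = 90, stack: [90]
  POP R1  → R1 = 90, stack: []
Final: R1 = 90

90


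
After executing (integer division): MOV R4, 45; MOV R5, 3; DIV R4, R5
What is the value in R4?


Register state trace:
  MOV R4, 45  → R4 = 45
  MOV R5, 3  → R5 = 3
  DIV R4, R5  → R4 = 45 // 3 = 15
Final: R4 = 15

15
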